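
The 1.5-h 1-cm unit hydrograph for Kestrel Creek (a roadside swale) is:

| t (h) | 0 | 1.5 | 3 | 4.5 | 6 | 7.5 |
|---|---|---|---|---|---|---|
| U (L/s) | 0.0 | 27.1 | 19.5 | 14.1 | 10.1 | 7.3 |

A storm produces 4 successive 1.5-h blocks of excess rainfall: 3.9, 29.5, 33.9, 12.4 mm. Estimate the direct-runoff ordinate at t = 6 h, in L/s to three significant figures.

By discrete convolution, Q_j = Σ (P_i / 10 mm) · U_{j−i}.
At t = 6 h (j=4): Q = (3.9/10)·10.1 + (29.5/10)·14.1 + (33.9/10)·19.5 + (12.4/10)·27.1 = 145 L/s.

Q ≈ 145 L/s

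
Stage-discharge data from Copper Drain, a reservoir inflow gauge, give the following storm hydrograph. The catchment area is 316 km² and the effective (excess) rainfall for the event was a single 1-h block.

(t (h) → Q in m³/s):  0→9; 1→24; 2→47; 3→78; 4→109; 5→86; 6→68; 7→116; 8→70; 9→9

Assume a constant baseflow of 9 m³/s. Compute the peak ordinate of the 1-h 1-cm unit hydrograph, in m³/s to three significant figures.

Direct runoff: 0.0, 15.0, 38.0, 69.0, 100.0, 77.0, 59.0, 107.0, 61.0, 0.0 m³/s; ΣQ_DR = 526.0 m³/s, peak = 107.0 m³/s.
Runoff depth d = ΣQ_DR·Δt / A = 526.0 × 3600 / (316 km²) = 5.992 mm.
The 1-cm UH is the DRH scaled by (10 mm)/d, so U_p = 107.0 × 10/5.992 = 179 m³/s.

U_p ≈ 179 m³/s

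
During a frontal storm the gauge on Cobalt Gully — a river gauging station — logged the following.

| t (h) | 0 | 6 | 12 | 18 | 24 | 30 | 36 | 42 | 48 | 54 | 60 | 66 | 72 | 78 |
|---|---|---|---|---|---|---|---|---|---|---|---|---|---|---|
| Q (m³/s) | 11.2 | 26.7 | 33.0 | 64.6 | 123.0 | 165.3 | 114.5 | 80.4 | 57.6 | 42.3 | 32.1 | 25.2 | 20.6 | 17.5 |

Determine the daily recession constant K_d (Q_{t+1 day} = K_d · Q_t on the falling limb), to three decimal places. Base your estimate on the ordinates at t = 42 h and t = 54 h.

K_d ≈ 0.277

Between t = 42 h and t = 54 h the flow falls from 80.4 to 42.3 m³/s over 2×6 h = 12 h.
Per-interval ratio K = (42.3/80.4)^(1/2) = 0.7253; K_d = K^(24/6) = 0.277.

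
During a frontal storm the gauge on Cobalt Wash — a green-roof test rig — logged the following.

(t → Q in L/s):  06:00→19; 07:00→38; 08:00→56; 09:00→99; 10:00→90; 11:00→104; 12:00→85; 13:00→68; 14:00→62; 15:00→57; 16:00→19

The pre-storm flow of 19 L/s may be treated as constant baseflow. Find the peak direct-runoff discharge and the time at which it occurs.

Q_p = 85.0 L/s at t = 11:00

Subtracting baseflow gives direct-runoff ordinates: 0.0, 19.0, 37.0, 80.0, 71.0, 85.0, 66.0, 49.0, 43.0, 38.0, 0.0 L/s.
The maximum is 85.0 L/s, occurring at the reading for t = 11:00.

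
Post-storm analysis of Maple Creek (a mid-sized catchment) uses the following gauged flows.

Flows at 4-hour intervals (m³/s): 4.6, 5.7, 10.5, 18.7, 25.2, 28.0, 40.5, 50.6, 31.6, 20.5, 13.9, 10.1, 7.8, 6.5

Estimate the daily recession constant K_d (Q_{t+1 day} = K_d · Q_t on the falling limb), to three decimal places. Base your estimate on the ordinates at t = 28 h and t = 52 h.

Between t = 28 h and t = 52 h the flow falls from 50.6 to 6.5 m³/s over 6×4 h = 24 h.
Per-interval ratio K = (6.5/50.6)^(1/6) = 0.7103; K_d = K^(24/4) = 0.128.

K_d ≈ 0.128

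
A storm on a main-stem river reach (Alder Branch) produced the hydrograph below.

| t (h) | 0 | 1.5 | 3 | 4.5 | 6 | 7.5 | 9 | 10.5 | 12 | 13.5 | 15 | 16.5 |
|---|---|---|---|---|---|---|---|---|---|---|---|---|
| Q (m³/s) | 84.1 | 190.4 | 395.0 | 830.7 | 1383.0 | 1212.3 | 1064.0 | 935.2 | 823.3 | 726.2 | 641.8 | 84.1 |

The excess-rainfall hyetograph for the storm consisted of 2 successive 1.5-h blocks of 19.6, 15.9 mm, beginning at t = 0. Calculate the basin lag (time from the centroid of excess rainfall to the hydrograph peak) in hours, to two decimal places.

t_L ≈ 4.58 h

Centroid of excess rainfall: t_c = Σ P_i·t̄_i / ΣP_i = 1.4218 h (block centres at 0.75, 2.25 h).
Hydrograph peak occurs at t = 6 h, so basin lag t_L = 6 − 1.4218 = 4.58 h.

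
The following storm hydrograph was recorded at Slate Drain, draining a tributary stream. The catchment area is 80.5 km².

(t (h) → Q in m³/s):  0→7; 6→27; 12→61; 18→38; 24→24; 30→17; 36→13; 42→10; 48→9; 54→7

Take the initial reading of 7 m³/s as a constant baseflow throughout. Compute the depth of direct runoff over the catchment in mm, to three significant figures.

d ≈ 38.4 mm

Direct runoff: 0.0, 20.0, 54.0, 31.0, 17.0, 10.0, 6.0, 3.0, 2.0, 0.0 m³/s; ΣQ_DR = 143.0 m³/s.
V = ΣQ_DR · Δt = 143.0 × 21600 s = 3.089 × 10^6 m³.
Over A = 80.5 km², depth = V / A = 38.4 mm.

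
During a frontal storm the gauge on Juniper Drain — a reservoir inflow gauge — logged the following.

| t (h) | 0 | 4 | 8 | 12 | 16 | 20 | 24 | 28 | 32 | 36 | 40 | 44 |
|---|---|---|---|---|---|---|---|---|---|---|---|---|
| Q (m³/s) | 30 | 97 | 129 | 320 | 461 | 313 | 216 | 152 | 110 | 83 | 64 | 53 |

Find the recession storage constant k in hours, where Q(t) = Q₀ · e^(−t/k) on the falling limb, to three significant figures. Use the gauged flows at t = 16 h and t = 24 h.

k ≈ 10.6 h

On the falling limb, Q drops from 461 to 216 m³/s between t = 16 h and t = 24 h (Δt = 8 h).
k = −Δt / ln(Q₂/Q₁) = −8 / ln(216/461) = 10.6 h.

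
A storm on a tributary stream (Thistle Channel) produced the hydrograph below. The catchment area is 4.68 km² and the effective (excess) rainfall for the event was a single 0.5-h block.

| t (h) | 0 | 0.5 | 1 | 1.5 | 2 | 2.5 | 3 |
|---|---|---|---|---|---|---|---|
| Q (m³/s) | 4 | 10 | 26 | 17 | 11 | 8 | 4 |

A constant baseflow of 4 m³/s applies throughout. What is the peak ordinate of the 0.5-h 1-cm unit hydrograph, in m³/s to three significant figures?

Direct runoff: 0.0, 6.0, 22.0, 13.0, 7.0, 4.0, 0.0 m³/s; ΣQ_DR = 52.00 m³/s, peak = 22.0 m³/s.
Runoff depth d = ΣQ_DR·Δt / A = 52.00 × 1800 / (4.68 km²) = 20.00 mm.
The 1-cm UH is the DRH scaled by (10 mm)/d, so U_p = 22.0 × 10/20.00 = 11.0 m³/s.

U_p ≈ 11.0 m³/s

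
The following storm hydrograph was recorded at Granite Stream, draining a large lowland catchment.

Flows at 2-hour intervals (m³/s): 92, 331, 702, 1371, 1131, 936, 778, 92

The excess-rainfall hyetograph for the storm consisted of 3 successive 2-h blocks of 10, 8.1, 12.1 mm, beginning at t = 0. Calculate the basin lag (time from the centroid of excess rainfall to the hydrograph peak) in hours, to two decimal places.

t_L ≈ 2.86 h

Centroid of excess rainfall: t_c = Σ P_i·t̄_i / ΣP_i = 3.1391 h (block centres at 1, 3, 5 h).
Hydrograph peak occurs at t = 6 h, so basin lag t_L = 6 − 3.1391 = 2.86 h.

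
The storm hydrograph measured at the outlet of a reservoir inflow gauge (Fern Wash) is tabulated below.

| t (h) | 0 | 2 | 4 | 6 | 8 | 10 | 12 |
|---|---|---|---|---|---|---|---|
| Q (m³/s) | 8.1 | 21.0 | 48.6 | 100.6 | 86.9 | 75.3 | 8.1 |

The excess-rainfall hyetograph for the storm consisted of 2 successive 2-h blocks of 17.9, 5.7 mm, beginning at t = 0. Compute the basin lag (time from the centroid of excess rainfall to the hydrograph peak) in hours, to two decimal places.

t_L ≈ 4.52 h

Centroid of excess rainfall: t_c = Σ P_i·t̄_i / ΣP_i = 1.4831 h (block centres at 1, 3 h).
Hydrograph peak occurs at t = 6 h, so basin lag t_L = 6 − 1.4831 = 4.52 h.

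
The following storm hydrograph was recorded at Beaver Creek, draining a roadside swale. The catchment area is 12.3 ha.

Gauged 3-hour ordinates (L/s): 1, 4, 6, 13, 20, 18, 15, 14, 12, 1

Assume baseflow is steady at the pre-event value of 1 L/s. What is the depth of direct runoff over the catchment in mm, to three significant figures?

d ≈ 8.25 mm

Direct runoff: 0.0, 3.0, 5.0, 12.0, 19.0, 17.0, 14.0, 13.0, 11.0, 0.0 L/s; ΣQ_DR = 94.00 L/s.
V = ΣQ_DR · Δt = 94.00 × 10800 s = 1.015 × 10^6 L.
Over A = 12.3 ha, depth = V / A = 8.25 mm.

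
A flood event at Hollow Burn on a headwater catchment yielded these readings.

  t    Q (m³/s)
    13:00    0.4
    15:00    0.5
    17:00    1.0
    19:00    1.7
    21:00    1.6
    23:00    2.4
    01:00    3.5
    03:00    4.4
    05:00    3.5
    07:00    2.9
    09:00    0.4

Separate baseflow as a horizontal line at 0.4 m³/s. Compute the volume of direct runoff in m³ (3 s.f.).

V ≈ 1.29 × 10^5 m³

Direct-runoff ordinates (Q − Q_b): 0.0, 0.1, 0.6, 1.3, 1.2, 2.0, 3.1, 4.0, 3.1, 2.5, 0.0 m³/s.
ΣQ_DR = 17.90 m³/s.
With Δt = 2 h = 7200 s, V = ΣQ_DR · Δt = 17.90 × 7200 = 1.29 × 10^5 m³.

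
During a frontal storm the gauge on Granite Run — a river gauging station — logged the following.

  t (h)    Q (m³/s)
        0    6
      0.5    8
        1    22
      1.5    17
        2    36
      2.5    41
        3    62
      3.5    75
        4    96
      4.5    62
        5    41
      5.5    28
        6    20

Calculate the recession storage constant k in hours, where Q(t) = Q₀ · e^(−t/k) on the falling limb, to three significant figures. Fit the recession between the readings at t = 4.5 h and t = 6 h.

k ≈ 1.33 h

On the falling limb, Q drops from 62 to 20 m³/s between t = 4.5 h and t = 6 h (Δt = 1.5 h).
k = −Δt / ln(Q₂/Q₁) = −1.5 / ln(20/62) = 1.33 h.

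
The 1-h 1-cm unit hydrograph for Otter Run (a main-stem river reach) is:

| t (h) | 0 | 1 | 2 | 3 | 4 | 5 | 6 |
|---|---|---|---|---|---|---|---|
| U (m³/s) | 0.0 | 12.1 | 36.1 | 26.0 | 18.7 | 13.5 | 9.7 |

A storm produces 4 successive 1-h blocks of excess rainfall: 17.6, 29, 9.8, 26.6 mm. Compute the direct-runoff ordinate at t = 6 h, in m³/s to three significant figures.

Q ≈ 144 m³/s

By discrete convolution, Q_j = Σ (P_i / 10 mm) · U_{j−i}.
At t = 6 h (j=6): Q = (17.6/10)·9.7 + (29/10)·13.5 + (9.8/10)·18.7 + (26.6/10)·26.0 = 144 m³/s.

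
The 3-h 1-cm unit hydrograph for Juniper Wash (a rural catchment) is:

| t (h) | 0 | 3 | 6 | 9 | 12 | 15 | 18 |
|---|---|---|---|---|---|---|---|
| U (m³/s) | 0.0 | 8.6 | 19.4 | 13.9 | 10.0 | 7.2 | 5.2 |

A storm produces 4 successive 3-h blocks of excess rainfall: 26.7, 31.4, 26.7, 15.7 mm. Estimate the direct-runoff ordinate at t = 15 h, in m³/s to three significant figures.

Q ≈ 118 m³/s

By discrete convolution, Q_j = Σ (P_i / 10 mm) · U_{j−i}.
At t = 15 h (j=5): Q = (26.7/10)·7.2 + (31.4/10)·10.0 + (26.7/10)·13.9 + (15.7/10)·19.4 = 118 m³/s.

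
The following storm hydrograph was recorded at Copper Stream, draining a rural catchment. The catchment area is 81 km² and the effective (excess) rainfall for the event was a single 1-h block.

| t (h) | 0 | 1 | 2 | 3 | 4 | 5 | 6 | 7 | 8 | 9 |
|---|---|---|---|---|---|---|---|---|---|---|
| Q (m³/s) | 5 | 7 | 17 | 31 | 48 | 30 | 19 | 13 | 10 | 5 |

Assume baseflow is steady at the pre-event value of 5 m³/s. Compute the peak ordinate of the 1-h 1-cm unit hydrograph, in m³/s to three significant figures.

U_p ≈ 71.7 m³/s

Direct runoff: 0.0, 2.0, 12.0, 26.0, 43.0, 25.0, 14.0, 8.0, 5.0, 0.0 m³/s; ΣQ_DR = 135.0 m³/s, peak = 43.0 m³/s.
Runoff depth d = ΣQ_DR·Δt / A = 135.0 × 3600 / (81 km²) = 6.000 mm.
The 1-cm UH is the DRH scaled by (10 mm)/d, so U_p = 43.0 × 10/6.000 = 71.7 m³/s.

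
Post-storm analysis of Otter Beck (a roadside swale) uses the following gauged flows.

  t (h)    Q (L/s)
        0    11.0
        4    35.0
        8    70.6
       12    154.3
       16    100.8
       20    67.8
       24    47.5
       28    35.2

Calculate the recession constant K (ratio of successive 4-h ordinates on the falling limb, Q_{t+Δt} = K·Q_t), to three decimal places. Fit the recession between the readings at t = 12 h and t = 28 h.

K ≈ 0.691

Using the recession-limb readings at t = 12 h and t = 28 h: Q falls from 154.3 to 35.2 L/s over 4 intervals.
K = (Q₂/Q₁)^(1/4) = (35.2/154.3)^(1/4) = 0.691.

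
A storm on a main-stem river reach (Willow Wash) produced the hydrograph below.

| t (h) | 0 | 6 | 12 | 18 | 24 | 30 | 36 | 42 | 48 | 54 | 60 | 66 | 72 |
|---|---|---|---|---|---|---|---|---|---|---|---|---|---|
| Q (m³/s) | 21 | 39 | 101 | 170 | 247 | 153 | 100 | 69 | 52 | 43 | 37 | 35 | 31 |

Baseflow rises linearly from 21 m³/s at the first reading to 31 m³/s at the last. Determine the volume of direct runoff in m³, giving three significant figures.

V ≈ 1.64 × 10^7 m³

Direct-runoff ordinates (Q − Q_b): 0.00, 17.17, 78.33, 146.50, 222.67, 127.83, 74.00, 42.17, 24.33, 14.50, 7.67, 4.83, 0.00 m³/s.
ΣQ_DR = 760.0 m³/s.
With Δt = 6 h = 21600 s, V = ΣQ_DR · Δt = 760.0 × 21600 = 1.64 × 10^7 m³.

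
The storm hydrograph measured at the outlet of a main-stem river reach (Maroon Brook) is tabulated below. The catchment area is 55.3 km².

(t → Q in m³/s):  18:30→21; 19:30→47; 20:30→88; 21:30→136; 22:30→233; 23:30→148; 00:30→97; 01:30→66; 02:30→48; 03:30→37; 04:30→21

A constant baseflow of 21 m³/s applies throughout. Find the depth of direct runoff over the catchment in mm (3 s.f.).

d ≈ 46.3 mm

Direct runoff: 0.0, 26.0, 67.0, 115.0, 212.0, 127.0, 76.0, 45.0, 27.0, 16.0, 0.0 m³/s; ΣQ_DR = 711.0 m³/s.
V = ΣQ_DR · Δt = 711.0 × 3600 s = 2.560 × 10^6 m³.
Over A = 55.3 km², depth = V / A = 46.3 mm.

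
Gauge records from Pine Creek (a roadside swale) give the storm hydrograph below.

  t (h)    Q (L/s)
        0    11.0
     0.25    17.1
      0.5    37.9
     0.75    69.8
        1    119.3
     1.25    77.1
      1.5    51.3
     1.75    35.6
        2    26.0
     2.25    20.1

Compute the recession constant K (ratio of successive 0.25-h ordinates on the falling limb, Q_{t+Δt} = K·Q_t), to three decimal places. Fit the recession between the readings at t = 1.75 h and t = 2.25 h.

Using the recession-limb readings at t = 1.75 h and t = 2.25 h: Q falls from 35.6 to 20.1 L/s over 2 intervals.
K = (Q₂/Q₁)^(1/2) = (20.1/35.6)^(1/2) = 0.751.

K ≈ 0.751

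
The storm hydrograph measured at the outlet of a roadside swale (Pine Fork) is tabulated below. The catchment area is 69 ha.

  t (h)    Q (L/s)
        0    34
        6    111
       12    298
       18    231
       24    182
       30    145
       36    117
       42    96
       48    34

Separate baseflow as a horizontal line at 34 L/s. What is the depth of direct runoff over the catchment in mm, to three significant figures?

d ≈ 29.5 mm

Direct runoff: 0.0, 77.0, 264.0, 197.0, 148.0, 111.0, 83.0, 62.0, 0.0 L/s; ΣQ_DR = 942.0 L/s.
V = ΣQ_DR · Δt = 942.0 × 21600 s = 2.035 × 10^7 L.
Over A = 69 ha, depth = V / A = 29.5 mm.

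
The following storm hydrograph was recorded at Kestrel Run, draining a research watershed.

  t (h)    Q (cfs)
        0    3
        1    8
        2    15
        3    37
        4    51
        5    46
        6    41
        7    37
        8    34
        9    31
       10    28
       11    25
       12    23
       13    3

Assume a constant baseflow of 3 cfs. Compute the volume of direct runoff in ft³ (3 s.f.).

V ≈ 1.22 × 10^6 ft³

Direct-runoff ordinates (Q − Q_b): 0.0, 5.0, 12.0, 34.0, 48.0, 43.0, 38.0, 34.0, 31.0, 28.0, 25.0, 22.0, 20.0, 0.0 cfs.
ΣQ_DR = 340.0 cfs.
With Δt = 1 h = 3600 s, V = ΣQ_DR · Δt = 340.0 × 3600 = 1.22 × 10^6 ft³.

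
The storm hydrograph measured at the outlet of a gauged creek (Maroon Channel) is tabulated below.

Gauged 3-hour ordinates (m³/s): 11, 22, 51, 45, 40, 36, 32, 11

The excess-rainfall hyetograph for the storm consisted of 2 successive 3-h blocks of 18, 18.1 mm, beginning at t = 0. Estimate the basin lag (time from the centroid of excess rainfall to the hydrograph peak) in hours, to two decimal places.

t_L ≈ 3.00 h

Centroid of excess rainfall: t_c = Σ P_i·t̄_i / ΣP_i = 3.0042 h (block centres at 1.5, 4.5 h).
Hydrograph peak occurs at t = 6 h, so basin lag t_L = 6 − 3.0042 = 3.00 h.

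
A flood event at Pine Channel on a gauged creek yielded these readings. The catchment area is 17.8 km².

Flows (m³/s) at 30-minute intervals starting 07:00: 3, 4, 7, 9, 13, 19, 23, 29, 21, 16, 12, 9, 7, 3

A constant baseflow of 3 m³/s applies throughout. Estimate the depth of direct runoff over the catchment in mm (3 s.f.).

Direct runoff: 0.0, 1.0, 4.0, 6.0, 10.0, 16.0, 20.0, 26.0, 18.0, 13.0, 9.0, 6.0, 4.0, 0.0 m³/s; ΣQ_DR = 133.0 m³/s.
V = ΣQ_DR · Δt = 133.0 × 1800 s = 2.394 × 10^5 m³.
Over A = 17.8 km², depth = V / A = 13.4 mm.

d ≈ 13.4 mm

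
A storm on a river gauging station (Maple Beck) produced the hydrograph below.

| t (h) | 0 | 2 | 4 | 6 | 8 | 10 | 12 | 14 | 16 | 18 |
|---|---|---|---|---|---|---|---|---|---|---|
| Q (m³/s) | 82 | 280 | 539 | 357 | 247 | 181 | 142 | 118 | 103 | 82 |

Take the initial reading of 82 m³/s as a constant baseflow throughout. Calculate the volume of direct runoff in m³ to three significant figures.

V ≈ 9.44 × 10^6 m³

Direct-runoff ordinates (Q − Q_b): 0.0, 198.0, 457.0, 275.0, 165.0, 99.0, 60.0, 36.0, 21.0, 0.0 m³/s.
ΣQ_DR = 1311 m³/s.
With Δt = 2 h = 7200 s, V = ΣQ_DR · Δt = 1311 × 7200 = 9.44 × 10^6 m³.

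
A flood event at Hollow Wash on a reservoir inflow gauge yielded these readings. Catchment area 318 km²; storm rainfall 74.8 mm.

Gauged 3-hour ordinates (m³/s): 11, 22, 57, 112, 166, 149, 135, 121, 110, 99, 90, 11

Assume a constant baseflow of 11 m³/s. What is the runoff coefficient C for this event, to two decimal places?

ΣQ_DR = 951.0 m³/s; V = ΣQ_DR·Δt = 1.027 × 10^7 m³.
Runoff depth d = V / A = 32.30 mm.
C = d / P = 32.30 / 74.8 = 0.43.

C ≈ 0.43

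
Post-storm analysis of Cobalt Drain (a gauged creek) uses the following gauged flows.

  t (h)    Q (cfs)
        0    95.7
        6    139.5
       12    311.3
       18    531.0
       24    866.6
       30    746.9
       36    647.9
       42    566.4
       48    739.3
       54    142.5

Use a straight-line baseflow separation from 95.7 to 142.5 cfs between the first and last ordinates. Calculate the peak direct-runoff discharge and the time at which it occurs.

Q_p = 750.10 cfs at t = 24 h

Subtracting baseflow gives direct-runoff ordinates: 0.00, 38.60, 205.20, 419.70, 750.10, 625.20, 521.00, 434.30, 602.00, 0.00 cfs.
The maximum is 750.10 cfs, occurring at the reading for t = 24 h.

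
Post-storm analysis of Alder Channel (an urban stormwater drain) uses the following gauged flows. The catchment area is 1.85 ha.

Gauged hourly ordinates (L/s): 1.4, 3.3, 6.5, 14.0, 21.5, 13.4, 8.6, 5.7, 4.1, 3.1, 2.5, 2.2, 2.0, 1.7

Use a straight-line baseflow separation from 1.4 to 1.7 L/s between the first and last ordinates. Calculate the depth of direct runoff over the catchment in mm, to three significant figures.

d ≈ 13.3 mm

Direct runoff: 0.00, 1.88, 5.05, 12.53, 20.01, 11.88, 7.06, 4.14, 2.52, 1.49, 0.87, 0.55, 0.32, 0.00 L/s; ΣQ_DR = 68.30 L/s.
V = ΣQ_DR · Δt = 68.30 × 3600 s = 2.459 × 10^5 L.
Over A = 1.85 ha, depth = V / A = 13.3 mm.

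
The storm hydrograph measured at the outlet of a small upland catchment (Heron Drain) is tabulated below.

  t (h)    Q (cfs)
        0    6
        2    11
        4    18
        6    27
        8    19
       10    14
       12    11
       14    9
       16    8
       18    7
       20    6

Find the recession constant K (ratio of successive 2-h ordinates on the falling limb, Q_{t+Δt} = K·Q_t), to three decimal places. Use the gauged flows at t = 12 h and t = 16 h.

K ≈ 0.853

Using the recession-limb readings at t = 12 h and t = 16 h: Q falls from 11 to 8 cfs over 2 intervals.
K = (Q₂/Q₁)^(1/2) = (8/11)^(1/2) = 0.853.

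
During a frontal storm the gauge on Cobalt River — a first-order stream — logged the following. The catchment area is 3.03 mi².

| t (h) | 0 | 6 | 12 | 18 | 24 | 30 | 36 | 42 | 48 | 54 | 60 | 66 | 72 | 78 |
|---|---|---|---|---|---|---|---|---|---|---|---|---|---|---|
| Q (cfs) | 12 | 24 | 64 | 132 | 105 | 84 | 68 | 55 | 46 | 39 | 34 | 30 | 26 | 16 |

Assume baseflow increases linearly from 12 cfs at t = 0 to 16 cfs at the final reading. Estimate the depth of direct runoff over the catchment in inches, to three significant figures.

d ≈ 1.65 in

Direct runoff: 0.00, 11.69, 51.38, 119.08, 91.77, 70.46, 54.15, 40.85, 31.54, 24.23, 18.92, 14.62, 10.31, 0.00 cfs; ΣQ_DR = 539.0 cfs.
V = ΣQ_DR · Δt = 539.0 × 21600 s = 1.164 × 10^7 ft³.
Over A = 3.03 mi², depth = V / A = 1.65 in.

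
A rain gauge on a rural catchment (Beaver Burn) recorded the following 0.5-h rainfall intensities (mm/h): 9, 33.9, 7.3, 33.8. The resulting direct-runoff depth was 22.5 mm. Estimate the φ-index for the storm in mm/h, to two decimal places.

φ ≈ 11.35 mm/h

Only the 2 blocks with intensity above φ contribute runoff: 33.9, 33.8 mm/h.
Σ(I−φ)·Δt = d  ⇒  (33.9+33.8 − 2φ)·0.5 = 22.5
φ = (67.70 − 22.5/0.5) / 2 = 11.35 mm/h.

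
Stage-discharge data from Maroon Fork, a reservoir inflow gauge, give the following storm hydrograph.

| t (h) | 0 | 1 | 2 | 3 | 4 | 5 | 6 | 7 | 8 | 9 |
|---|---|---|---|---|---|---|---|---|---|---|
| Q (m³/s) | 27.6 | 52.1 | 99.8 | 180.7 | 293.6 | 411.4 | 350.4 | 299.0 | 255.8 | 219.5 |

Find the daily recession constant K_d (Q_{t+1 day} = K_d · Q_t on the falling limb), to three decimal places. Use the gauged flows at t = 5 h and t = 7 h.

Between t = 5 h and t = 7 h the flow falls from 411.4 to 299.0 m³/s over 2×1 h = 2 h.
Per-interval ratio K = (299.0/411.4)^(1/2) = 0.8525; K_d = K^(24/1) = 0.022.

K_d ≈ 0.022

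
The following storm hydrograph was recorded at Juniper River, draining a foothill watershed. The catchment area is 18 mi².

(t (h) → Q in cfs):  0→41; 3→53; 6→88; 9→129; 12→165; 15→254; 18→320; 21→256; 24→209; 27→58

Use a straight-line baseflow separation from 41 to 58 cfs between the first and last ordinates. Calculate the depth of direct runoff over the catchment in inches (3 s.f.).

d ≈ 0.278 in

Direct runoff: 0.00, 10.11, 43.22, 82.33, 116.44, 203.56, 267.67, 201.78, 152.89, 0.00 cfs; ΣQ_DR = 1078 cfs.
V = ΣQ_DR · Δt = 1078 × 10800 s = 1.164 × 10^7 ft³.
Over A = 18 mi², depth = V / A = 0.278 in.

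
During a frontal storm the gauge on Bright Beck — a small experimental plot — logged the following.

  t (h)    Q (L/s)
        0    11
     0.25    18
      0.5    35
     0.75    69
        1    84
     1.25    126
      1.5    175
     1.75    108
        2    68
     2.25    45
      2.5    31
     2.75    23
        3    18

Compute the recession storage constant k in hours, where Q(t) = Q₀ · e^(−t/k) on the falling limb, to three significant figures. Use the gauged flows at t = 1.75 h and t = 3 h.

k ≈ 0.698 h

On the falling limb, Q drops from 108 to 18 L/s between t = 1.75 h and t = 3 h (Δt = 1.25 h).
k = −Δt / ln(Q₂/Q₁) = −1.25 / ln(18/108) = 0.698 h.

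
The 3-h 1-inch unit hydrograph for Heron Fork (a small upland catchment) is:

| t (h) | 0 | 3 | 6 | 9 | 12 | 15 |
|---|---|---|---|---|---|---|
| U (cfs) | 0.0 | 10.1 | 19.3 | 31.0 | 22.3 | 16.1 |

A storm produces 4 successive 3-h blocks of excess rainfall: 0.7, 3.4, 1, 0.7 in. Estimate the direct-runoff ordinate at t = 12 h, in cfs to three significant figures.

By discrete convolution, Q_j = Σ (P_i / 1 in) · U_{j−i}.
At t = 12 h (j=4): Q = (0.7/1)·22.3 + (3.4/1)·31.0 + (1/1)·19.3 + (0.7/1)·10.1 = 147 cfs.

Q ≈ 147 cfs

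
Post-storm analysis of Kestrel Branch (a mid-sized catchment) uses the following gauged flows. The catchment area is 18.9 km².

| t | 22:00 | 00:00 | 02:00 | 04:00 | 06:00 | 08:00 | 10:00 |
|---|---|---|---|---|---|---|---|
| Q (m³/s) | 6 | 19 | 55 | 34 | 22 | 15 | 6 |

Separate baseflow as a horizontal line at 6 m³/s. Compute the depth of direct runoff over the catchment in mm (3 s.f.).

d ≈ 43.8 mm

Direct runoff: 0.0, 13.0, 49.0, 28.0, 16.0, 9.0, 0.0 m³/s; ΣQ_DR = 115.0 m³/s.
V = ΣQ_DR · Δt = 115.0 × 7200 s = 8.280 × 10^5 m³.
Over A = 18.9 km², depth = V / A = 43.8 mm.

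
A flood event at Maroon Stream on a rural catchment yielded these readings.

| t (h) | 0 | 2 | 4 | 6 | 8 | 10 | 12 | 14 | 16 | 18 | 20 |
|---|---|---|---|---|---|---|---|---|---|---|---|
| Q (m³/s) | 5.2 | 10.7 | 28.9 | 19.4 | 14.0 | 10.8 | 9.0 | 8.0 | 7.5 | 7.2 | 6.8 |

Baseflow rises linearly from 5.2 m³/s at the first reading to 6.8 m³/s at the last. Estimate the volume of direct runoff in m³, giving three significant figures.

Direct-runoff ordinates (Q − Q_b): 0.00, 5.34, 23.38, 13.72, 8.16, 4.80, 2.84, 1.68, 1.02, 0.56, 0.00 m³/s.
ΣQ_DR = 61.50 m³/s.
With Δt = 2 h = 7200 s, V = ΣQ_DR · Δt = 61.50 × 7200 = 4.43 × 10^5 m³.

V ≈ 4.43 × 10^5 m³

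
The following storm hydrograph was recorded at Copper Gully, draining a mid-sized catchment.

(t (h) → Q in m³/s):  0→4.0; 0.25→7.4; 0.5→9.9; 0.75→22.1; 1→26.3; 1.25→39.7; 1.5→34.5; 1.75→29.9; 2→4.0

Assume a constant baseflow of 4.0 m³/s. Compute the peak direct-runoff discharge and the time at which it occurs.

Subtracting baseflow gives direct-runoff ordinates: 0.0, 3.4, 5.9, 18.1, 22.3, 35.7, 30.5, 25.9, 0.0 m³/s.
The maximum is 35.7 m³/s, occurring at the reading for t = 1.25 h.

Q_p = 35.7 m³/s at t = 1.25 h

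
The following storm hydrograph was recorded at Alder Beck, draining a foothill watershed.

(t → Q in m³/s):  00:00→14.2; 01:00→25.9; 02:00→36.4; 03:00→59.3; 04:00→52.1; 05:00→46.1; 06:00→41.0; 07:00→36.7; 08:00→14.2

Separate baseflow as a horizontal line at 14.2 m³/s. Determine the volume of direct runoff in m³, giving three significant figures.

Direct-runoff ordinates (Q − Q_b): 0.0, 11.7, 22.2, 45.1, 37.9, 31.9, 26.8, 22.5, 0.0 m³/s.
ΣQ_DR = 198.1 m³/s.
With Δt = 1 h = 3600 s, V = ΣQ_DR · Δt = 198.1 × 3600 = 7.13 × 10^5 m³.

V ≈ 7.13 × 10^5 m³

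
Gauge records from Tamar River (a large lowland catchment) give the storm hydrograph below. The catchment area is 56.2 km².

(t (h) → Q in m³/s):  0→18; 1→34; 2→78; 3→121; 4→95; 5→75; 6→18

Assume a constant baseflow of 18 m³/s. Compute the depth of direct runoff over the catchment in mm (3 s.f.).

Direct runoff: 0.0, 16.0, 60.0, 103.0, 77.0, 57.0, 0.0 m³/s; ΣQ_DR = 313.0 m³/s.
V = ΣQ_DR · Δt = 313.0 × 3600 s = 1.127 × 10^6 m³.
Over A = 56.2 km², depth = V / A = 20.0 mm.

d ≈ 20.0 mm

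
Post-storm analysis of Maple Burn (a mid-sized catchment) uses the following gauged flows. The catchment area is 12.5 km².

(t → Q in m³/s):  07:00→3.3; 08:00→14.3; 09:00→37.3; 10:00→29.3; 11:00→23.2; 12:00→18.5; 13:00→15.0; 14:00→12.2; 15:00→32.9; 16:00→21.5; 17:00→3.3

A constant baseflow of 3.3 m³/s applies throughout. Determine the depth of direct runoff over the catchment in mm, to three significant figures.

d ≈ 50.3 mm

Direct runoff: 0.0, 11.0, 34.0, 26.0, 19.9, 15.2, 11.7, 8.9, 29.6, 18.2, 0.0 m³/s; ΣQ_DR = 174.5 m³/s.
V = ΣQ_DR · Δt = 174.5 × 3600 s = 6.282 × 10^5 m³.
Over A = 12.5 km², depth = V / A = 50.3 mm.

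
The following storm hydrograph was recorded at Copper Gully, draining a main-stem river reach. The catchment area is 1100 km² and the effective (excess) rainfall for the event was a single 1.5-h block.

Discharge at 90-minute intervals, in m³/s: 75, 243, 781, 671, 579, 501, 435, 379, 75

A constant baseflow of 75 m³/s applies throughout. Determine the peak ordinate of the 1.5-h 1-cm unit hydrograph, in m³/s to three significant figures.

U_p ≈ 469 m³/s

Direct runoff: 0.0, 168.0, 706.0, 596.0, 504.0, 426.0, 360.0, 304.0, 0.0 m³/s; ΣQ_DR = 3064 m³/s, peak = 706.0 m³/s.
Runoff depth d = ΣQ_DR·Δt / A = 3064 × 5400 / (1100 km²) = 15.04 mm.
The 1-cm UH is the DRH scaled by (10 mm)/d, so U_p = 706.0 × 10/15.04 = 469 m³/s.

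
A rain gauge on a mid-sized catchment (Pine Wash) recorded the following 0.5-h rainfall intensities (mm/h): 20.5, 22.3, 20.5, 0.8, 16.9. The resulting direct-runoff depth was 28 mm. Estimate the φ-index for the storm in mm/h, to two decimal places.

φ ≈ 6.05 mm/h

Only the 4 blocks with intensity above φ contribute runoff: 20.5, 22.3, 20.5, 16.9 mm/h.
Σ(I−φ)·Δt = d  ⇒  (20.5+22.3+20.5+16.9 − 4φ)·0.5 = 28
φ = (80.20 − 28/0.5) / 4 = 6.05 mm/h.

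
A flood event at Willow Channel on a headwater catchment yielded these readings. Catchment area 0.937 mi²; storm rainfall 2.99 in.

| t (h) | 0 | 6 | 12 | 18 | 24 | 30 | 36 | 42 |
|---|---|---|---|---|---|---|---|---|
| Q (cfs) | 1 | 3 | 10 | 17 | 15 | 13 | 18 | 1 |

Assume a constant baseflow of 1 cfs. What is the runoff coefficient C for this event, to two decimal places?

ΣQ_DR = 70.00 cfs; V = ΣQ_DR·Δt = 1.512 × 10^6 ft³.
Runoff depth d = V / A = 0.6946 in.
C = d / P = 0.6946 / 2.99 = 0.23.

C ≈ 0.23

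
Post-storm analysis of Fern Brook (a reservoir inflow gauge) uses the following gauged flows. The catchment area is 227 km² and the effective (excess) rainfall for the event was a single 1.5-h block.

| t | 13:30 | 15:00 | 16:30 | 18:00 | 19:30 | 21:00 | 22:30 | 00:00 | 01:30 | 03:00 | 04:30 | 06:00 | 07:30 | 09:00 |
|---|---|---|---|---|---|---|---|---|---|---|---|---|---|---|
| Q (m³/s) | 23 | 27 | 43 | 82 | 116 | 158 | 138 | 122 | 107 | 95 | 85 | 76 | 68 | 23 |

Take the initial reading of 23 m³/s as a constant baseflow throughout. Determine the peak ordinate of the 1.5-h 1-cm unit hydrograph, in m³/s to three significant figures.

U_p ≈ 67.5 m³/s

Direct runoff: 0.0, 4.0, 20.0, 59.0, 93.0, 135.0, 115.0, 99.0, 84.0, 72.0, 62.0, 53.0, 45.0, 0.0 m³/s; ΣQ_DR = 841.0 m³/s, peak = 135.0 m³/s.
Runoff depth d = ΣQ_DR·Δt / A = 841.0 × 5400 / (227 km²) = 20.01 mm.
The 1-cm UH is the DRH scaled by (10 mm)/d, so U_p = 135.0 × 10/20.01 = 67.5 m³/s.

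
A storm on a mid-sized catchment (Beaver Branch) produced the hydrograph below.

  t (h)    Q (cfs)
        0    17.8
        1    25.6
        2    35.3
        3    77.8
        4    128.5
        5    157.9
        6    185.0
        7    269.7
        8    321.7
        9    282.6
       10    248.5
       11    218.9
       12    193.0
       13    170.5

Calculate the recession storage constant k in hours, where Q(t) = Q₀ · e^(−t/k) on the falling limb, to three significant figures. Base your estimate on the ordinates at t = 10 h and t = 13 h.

k ≈ 7.96 h

On the falling limb, Q drops from 248.5 to 170.5 cfs between t = 10 h and t = 13 h (Δt = 3 h).
k = −Δt / ln(Q₂/Q₁) = −3 / ln(170.5/248.5) = 7.96 h.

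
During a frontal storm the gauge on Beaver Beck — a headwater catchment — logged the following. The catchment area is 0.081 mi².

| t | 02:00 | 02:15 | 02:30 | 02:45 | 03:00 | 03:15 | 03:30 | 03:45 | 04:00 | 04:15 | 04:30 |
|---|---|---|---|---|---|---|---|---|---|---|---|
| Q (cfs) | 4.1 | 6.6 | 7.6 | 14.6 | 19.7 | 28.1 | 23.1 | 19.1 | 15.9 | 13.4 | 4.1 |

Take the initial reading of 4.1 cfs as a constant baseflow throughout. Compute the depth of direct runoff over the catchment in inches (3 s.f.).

Direct runoff: 0.0, 2.5, 3.5, 10.5, 15.6, 24.0, 19.0, 15.0, 11.8, 9.3, 0.0 cfs; ΣQ_DR = 111.2 cfs.
V = ΣQ_DR · Δt = 111.2 × 900 s = 1.001 × 10^5 ft³.
Over A = 0.081 mi², depth = V / A = 0.532 in.

d ≈ 0.532 in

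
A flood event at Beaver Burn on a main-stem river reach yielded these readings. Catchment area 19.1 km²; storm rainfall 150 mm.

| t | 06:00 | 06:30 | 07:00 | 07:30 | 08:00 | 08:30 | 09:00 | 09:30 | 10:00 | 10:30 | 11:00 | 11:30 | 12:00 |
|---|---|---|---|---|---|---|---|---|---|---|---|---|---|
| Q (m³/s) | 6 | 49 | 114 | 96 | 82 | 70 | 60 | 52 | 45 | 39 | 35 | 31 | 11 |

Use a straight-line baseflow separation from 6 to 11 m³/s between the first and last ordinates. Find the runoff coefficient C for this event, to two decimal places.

ΣQ_DR = 579.5 m³/s; V = ΣQ_DR·Δt = 1.043 × 10^6 m³.
Runoff depth d = V / A = 54.61 mm.
C = d / P = 54.61 / 150 = 0.36.

C ≈ 0.36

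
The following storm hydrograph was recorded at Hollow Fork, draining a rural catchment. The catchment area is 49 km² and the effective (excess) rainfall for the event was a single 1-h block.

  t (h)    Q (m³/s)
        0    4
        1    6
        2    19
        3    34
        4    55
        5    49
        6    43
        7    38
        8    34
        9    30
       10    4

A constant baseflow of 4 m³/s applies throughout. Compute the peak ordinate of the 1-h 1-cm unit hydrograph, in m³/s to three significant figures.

Direct runoff: 0.0, 2.0, 15.0, 30.0, 51.0, 45.0, 39.0, 34.0, 30.0, 26.0, 0.0 m³/s; ΣQ_DR = 272.0 m³/s, peak = 51.0 m³/s.
Runoff depth d = ΣQ_DR·Δt / A = 272.0 × 3600 / (49 km²) = 19.98 mm.
The 1-cm UH is the DRH scaled by (10 mm)/d, so U_p = 51.0 × 10/19.98 = 25.5 m³/s.

U_p ≈ 25.5 m³/s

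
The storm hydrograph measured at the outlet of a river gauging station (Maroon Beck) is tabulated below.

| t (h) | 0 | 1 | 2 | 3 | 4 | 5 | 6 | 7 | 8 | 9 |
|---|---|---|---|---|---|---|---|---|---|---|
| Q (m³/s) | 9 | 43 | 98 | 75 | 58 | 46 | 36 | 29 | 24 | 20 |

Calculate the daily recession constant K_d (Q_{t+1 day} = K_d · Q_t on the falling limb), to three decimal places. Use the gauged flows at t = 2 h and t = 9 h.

Between t = 2 h and t = 9 h the flow falls from 98 to 20 m³/s over 7×1 h = 7 h.
Per-interval ratio K = (20/98)^(1/7) = 0.7969; K_d = K^(24/1) = 0.004.

K_d ≈ 0.004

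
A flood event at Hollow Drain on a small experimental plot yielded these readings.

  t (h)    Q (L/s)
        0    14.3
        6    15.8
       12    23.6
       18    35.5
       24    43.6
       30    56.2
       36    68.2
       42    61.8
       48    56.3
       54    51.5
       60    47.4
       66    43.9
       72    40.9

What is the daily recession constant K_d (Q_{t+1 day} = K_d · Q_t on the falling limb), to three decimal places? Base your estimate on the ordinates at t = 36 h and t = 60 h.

K_d ≈ 0.695

Between t = 36 h and t = 60 h the flow falls from 68.2 to 47.4 L/s over 4×6 h = 24 h.
Per-interval ratio K = (47.4/68.2)^(1/4) = 0.9131; K_d = K^(24/6) = 0.695.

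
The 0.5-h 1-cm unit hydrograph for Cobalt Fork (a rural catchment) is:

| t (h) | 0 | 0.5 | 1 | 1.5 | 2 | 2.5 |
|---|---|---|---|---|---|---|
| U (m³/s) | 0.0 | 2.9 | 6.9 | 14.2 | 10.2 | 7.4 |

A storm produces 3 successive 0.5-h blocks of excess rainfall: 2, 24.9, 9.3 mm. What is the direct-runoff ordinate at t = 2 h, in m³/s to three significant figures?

Q ≈ 43.8 m³/s

By discrete convolution, Q_j = Σ (P_i / 10 mm) · U_{j−i}.
At t = 2 h (j=4): Q = (2/10)·10.2 + (24.9/10)·14.2 + (9.3/10)·6.9 = 43.8 m³/s.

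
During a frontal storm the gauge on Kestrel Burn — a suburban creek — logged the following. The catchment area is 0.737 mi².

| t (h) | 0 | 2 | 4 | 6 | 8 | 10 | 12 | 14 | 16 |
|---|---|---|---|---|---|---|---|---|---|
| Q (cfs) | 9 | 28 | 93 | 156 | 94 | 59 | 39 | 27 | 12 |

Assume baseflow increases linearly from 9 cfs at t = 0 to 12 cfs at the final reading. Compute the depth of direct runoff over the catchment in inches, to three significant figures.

d ≈ 1.78 in

Direct runoff: 0.00, 18.62, 83.25, 145.88, 83.50, 48.12, 27.75, 15.38, 0.00 cfs; ΣQ_DR = 422.5 cfs.
V = ΣQ_DR · Δt = 422.5 × 7200 s = 3.042 × 10^6 ft³.
Over A = 0.737 mi², depth = V / A = 1.78 in.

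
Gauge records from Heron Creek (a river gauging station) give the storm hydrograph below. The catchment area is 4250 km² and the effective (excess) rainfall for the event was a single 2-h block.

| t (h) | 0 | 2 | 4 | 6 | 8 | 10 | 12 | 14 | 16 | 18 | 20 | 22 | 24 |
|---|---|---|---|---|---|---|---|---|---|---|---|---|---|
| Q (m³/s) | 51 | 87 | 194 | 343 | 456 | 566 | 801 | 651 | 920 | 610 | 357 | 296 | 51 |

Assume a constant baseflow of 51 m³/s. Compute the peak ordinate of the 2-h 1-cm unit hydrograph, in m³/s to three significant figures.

U_p ≈ 1090 m³/s

Direct runoff: 0.0, 36.0, 143.0, 292.0, 405.0, 515.0, 750.0, 600.0, 869.0, 559.0, 306.0, 245.0, 0.0 m³/s; ΣQ_DR = 4720 m³/s, peak = 869.0 m³/s.
Runoff depth d = ΣQ_DR·Δt / A = 4720 × 7200 / (4250 km²) = 7.996 mm.
The 1-cm UH is the DRH scaled by (10 mm)/d, so U_p = 869.0 × 10/7.996 = 1090 m³/s.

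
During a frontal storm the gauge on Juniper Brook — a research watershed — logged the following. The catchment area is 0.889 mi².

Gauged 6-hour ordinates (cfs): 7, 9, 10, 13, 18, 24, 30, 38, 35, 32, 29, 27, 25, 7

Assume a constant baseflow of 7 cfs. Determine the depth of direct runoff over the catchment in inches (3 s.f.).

Direct runoff: 0.0, 2.0, 3.0, 6.0, 11.0, 17.0, 23.0, 31.0, 28.0, 25.0, 22.0, 20.0, 18.0, 0.0 cfs; ΣQ_DR = 206.0 cfs.
V = ΣQ_DR · Δt = 206.0 × 21600 s = 4.450 × 10^6 ft³.
Over A = 0.889 mi², depth = V / A = 2.15 in.

d ≈ 2.15 in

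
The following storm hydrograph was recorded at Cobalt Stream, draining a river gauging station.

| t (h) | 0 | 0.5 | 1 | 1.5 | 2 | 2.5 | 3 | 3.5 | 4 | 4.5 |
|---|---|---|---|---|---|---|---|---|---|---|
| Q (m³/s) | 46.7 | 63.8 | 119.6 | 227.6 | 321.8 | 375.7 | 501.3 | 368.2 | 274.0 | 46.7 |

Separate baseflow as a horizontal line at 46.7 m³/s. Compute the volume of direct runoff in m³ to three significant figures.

V ≈ 3.38 × 10^6 m³

Direct-runoff ordinates (Q − Q_b): 0.0, 17.1, 72.9, 180.9, 275.1, 329.0, 454.6, 321.5, 227.3, 0.0 m³/s.
ΣQ_DR = 1878 m³/s.
With Δt = 0.5 h = 1800 s, V = ΣQ_DR · Δt = 1878 × 1800 = 3.38 × 10^6 m³.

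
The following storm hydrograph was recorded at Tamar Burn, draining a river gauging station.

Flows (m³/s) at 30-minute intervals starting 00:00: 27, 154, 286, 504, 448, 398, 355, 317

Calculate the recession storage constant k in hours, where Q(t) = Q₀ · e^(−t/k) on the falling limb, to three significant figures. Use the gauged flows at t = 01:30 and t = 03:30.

k ≈ 4.31 h

On the falling limb, Q drops from 504 to 317 m³/s between t = 01:30 and t = 03:30 (Δt = 2 h).
k = −Δt / ln(Q₂/Q₁) = −2 / ln(317/504) = 4.31 h.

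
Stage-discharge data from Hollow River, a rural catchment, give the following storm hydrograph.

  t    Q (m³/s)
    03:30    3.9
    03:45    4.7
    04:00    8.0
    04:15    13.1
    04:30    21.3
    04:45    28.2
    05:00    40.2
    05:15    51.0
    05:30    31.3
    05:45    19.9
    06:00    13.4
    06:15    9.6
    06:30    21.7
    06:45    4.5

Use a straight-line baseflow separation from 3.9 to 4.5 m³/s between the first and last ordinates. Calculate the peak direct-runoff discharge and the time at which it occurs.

Subtracting baseflow gives direct-runoff ordinates: 0.00, 0.75, 4.01, 9.06, 17.22, 24.07, 36.02, 46.78, 27.03, 15.58, 9.04, 5.19, 17.25, 0.00 m³/s.
The maximum is 46.78 m³/s, occurring at the reading for t = 05:15.

Q_p = 46.78 m³/s at t = 05:15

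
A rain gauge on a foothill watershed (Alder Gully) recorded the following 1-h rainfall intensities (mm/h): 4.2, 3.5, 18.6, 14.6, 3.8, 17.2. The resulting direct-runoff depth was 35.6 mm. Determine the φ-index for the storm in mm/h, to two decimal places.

φ ≈ 4.93 mm/h

Only the 3 blocks with intensity above φ contribute runoff: 18.6, 14.6, 17.2 mm/h.
Σ(I−φ)·Δt = d  ⇒  (18.6+14.6+17.2 − 3φ)·1 = 35.6
φ = (50.40 − 35.6/1) / 3 = 4.93 mm/h.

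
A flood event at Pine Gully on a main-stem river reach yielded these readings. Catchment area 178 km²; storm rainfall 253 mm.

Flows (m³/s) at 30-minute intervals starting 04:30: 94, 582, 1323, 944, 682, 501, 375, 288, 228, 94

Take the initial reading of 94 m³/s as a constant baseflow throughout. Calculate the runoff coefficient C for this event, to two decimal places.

ΣQ_DR = 4171 m³/s; V = ΣQ_DR·Δt = 7.508 × 10^6 m³.
Runoff depth d = V / A = 42.18 mm.
C = d / P = 42.18 / 253 = 0.17.

C ≈ 0.17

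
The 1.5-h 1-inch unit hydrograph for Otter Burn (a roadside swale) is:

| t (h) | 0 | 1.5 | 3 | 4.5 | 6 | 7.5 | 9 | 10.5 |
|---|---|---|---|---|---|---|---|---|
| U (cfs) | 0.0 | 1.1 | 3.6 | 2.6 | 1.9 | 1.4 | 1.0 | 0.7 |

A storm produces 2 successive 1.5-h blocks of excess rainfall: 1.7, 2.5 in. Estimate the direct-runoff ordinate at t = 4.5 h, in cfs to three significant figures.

By discrete convolution, Q_j = Σ (P_i / 1 in) · U_{j−i}.
At t = 4.5 h (j=3): Q = (1.7/1)·2.6 + (2.5/1)·3.6 = 13.4 cfs.

Q ≈ 13.4 cfs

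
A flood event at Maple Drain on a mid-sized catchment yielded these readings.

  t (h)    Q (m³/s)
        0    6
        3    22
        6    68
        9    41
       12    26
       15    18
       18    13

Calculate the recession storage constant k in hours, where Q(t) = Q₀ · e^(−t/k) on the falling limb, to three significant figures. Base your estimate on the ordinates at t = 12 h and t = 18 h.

On the falling limb, Q drops from 26 to 13 m³/s between t = 12 h and t = 18 h (Δt = 6 h).
k = −Δt / ln(Q₂/Q₁) = −6 / ln(13/26) = 8.66 h.

k ≈ 8.66 h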